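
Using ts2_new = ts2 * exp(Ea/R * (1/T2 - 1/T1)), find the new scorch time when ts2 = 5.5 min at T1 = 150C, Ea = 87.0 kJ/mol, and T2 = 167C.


Convert temperatures: T1 = 150 + 273.15 = 423.15 K, T2 = 167 + 273.15 = 440.15 K
ts2_new = 5.5 * exp(87000 / 8.314 * (1/440.15 - 1/423.15))
1/T2 - 1/T1 = -9.1275e-05
ts2_new = 2.12 min

2.12 min


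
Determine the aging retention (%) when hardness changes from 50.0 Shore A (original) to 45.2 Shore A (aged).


Retention = aged / original * 100
= 45.2 / 50.0 * 100
= 90.4%

90.4%


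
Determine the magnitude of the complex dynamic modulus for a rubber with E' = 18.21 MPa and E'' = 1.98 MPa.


|E*| = sqrt(E'^2 + E''^2)
= sqrt(18.21^2 + 1.98^2)
= sqrt(331.6041 + 3.9204)
= 18.317 MPa

18.317 MPa


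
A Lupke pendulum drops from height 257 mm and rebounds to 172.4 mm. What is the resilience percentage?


Resilience = h_rebound / h_drop * 100
= 172.4 / 257 * 100
= 67.1%

67.1%


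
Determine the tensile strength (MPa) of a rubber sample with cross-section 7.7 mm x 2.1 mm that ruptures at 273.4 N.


Area = width * thickness = 7.7 * 2.1 = 16.17 mm^2
TS = force / area = 273.4 / 16.17 = 16.91 MPa

16.91 MPa


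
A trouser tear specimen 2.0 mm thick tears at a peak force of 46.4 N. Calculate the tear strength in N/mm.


Tear strength = force / thickness
= 46.4 / 2.0
= 23.2 N/mm

23.2 N/mm


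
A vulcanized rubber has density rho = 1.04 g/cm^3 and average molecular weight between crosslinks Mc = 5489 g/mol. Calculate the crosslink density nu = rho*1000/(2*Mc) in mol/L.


nu = rho * 1000 / (2 * Mc)
nu = 1.04 * 1000 / (2 * 5489)
nu = 1040.0 / 10978
nu = 0.0947 mol/L

0.0947 mol/L


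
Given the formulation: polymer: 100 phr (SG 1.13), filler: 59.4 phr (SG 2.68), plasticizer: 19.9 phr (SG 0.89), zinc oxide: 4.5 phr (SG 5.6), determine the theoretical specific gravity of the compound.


Sum of weights = 183.8
Volume contributions:
  polymer: 100/1.13 = 88.4956
  filler: 59.4/2.68 = 22.1642
  plasticizer: 19.9/0.89 = 22.3596
  zinc oxide: 4.5/5.6 = 0.8036
Sum of volumes = 133.8229
SG = 183.8 / 133.8229 = 1.373

SG = 1.373


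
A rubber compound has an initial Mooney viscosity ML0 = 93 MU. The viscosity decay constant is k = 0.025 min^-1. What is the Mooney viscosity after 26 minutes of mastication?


ML = ML0 * exp(-k * t)
ML = 93 * exp(-0.025 * 26)
ML = 93 * 0.5220
ML = 48.55 MU

48.55 MU


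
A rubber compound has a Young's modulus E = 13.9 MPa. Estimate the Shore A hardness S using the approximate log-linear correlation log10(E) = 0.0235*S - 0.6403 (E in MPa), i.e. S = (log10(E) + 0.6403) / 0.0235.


log10(E) = 0.0235*S - 0.6403  =>  S = (log10(E) + 0.6403) / 0.0235
log10(13.9) = 1.143015
S = (1.143015 + 0.6403) / 0.0235 = 1.783315 / 0.0235
S = 75.9

Shore A = 75.9


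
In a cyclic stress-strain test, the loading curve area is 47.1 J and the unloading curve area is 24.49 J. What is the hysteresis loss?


Hysteresis loss = loading - unloading
= 47.1 - 24.49
= 22.61 J

22.61 J


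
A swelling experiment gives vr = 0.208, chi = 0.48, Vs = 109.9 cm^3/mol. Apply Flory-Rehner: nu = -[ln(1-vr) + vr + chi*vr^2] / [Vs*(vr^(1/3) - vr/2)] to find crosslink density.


ln(1 - vr) = ln(1 - 0.208) = -0.2332
Numerator = -((-0.2332) + 0.208 + 0.48 * 0.208^2) = 0.0044
Denominator = 109.9 * (0.208^(1/3) - 0.208/2) = 53.6861
nu = 0.0044 / 53.6861 = 8.2464e-05 mol/cm^3

8.2464e-05 mol/cm^3


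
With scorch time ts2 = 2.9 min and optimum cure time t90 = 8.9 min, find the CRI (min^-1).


CRI = 100 / (t90 - ts2)
= 100 / (8.9 - 2.9)
= 100 / 6.0
= 16.67 min^-1

16.67 min^-1


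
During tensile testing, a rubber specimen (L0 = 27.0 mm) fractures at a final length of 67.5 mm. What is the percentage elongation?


Elongation = (Lf - L0) / L0 * 100
= (67.5 - 27.0) / 27.0 * 100
= 40.5 / 27.0 * 100
= 150.0%

150.0%


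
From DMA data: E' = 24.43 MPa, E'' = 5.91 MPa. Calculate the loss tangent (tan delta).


tan delta = E'' / E'
= 5.91 / 24.43
= 0.2419

tan delta = 0.2419


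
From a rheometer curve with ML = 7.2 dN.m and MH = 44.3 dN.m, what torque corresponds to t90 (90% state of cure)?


M90 = ML + 0.9 * (MH - ML)
M90 = 7.2 + 0.9 * (44.3 - 7.2)
M90 = 7.2 + 0.9 * 37.1
M90 = 40.59 dN.m

40.59 dN.m


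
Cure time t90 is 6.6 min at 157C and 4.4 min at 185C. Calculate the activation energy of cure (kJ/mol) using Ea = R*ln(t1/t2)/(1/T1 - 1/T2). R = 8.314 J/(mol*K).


T1 = 430.15 K, T2 = 458.15 K
1/T1 - 1/T2 = 1.4208e-04
ln(t1/t2) = ln(6.6/4.4) = 0.4055
Ea = 8.314 * 0.4055 / 1.4208e-04 = 23726.4681 J/mol
Ea = 23.73 kJ/mol

23.73 kJ/mol


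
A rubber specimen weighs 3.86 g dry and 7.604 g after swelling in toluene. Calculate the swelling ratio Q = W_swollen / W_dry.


Q = W_swollen / W_dry
Q = 7.604 / 3.86
Q = 1.97

Q = 1.97


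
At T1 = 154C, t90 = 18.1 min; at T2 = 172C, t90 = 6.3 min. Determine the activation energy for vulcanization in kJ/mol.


T1 = 427.15 K, T2 = 445.15 K
1/T1 - 1/T2 = 9.4664e-05
ln(t1/t2) = ln(18.1/6.3) = 1.0554
Ea = 8.314 * 1.0554 / 9.4664e-05 = 92688.5059 J/mol
Ea = 92.69 kJ/mol

92.69 kJ/mol


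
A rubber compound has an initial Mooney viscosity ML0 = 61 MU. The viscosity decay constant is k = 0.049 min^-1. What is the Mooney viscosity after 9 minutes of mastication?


ML = ML0 * exp(-k * t)
ML = 61 * exp(-0.049 * 9)
ML = 61 * 0.6434
ML = 39.25 MU

39.25 MU


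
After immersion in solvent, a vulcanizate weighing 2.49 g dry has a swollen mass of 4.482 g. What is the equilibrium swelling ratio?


Q = W_swollen / W_dry
Q = 4.482 / 2.49
Q = 1.8

Q = 1.8


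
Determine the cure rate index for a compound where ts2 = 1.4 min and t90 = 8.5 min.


CRI = 100 / (t90 - ts2)
= 100 / (8.5 - 1.4)
= 100 / 7.1
= 14.08 min^-1

14.08 min^-1


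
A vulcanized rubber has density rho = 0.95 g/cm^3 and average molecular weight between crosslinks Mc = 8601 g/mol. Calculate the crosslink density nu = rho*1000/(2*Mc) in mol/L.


nu = rho * 1000 / (2 * Mc)
nu = 0.95 * 1000 / (2 * 8601)
nu = 950.0 / 17202
nu = 0.0552 mol/L

0.0552 mol/L


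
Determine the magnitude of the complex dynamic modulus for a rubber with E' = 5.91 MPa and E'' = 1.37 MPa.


|E*| = sqrt(E'^2 + E''^2)
= sqrt(5.91^2 + 1.37^2)
= sqrt(34.9281 + 1.8769)
= 6.067 MPa

6.067 MPa


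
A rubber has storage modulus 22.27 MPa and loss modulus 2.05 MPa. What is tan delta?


tan delta = E'' / E'
= 2.05 / 22.27
= 0.0921

tan delta = 0.0921


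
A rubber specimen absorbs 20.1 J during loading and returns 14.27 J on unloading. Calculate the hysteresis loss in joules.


Hysteresis loss = loading - unloading
= 20.1 - 14.27
= 5.83 J

5.83 J


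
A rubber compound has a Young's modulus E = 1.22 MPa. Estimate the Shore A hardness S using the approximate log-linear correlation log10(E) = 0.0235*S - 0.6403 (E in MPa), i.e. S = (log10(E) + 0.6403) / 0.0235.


log10(E) = 0.0235*S - 0.6403  =>  S = (log10(E) + 0.6403) / 0.0235
log10(1.22) = 0.086360
S = (0.086360 + 0.6403) / 0.0235 = 0.726660 / 0.0235
S = 30.9

Shore A = 30.9


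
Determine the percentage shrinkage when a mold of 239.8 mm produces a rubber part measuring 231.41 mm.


Shrinkage = (mold - part) / mold * 100
= (239.8 - 231.41) / 239.8 * 100
= 8.39 / 239.8 * 100
= 3.5%

3.5%


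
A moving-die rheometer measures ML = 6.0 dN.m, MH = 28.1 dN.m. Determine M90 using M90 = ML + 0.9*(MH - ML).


M90 = ML + 0.9 * (MH - ML)
M90 = 6.0 + 0.9 * (28.1 - 6.0)
M90 = 6.0 + 0.9 * 22.1
M90 = 25.89 dN.m

25.89 dN.m


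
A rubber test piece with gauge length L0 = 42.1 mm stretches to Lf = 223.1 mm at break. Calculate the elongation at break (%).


Elongation = (Lf - L0) / L0 * 100
= (223.1 - 42.1) / 42.1 * 100
= 181.0 / 42.1 * 100
= 429.9%

429.9%


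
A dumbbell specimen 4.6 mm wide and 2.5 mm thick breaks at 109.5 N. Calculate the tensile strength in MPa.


Area = width * thickness = 4.6 * 2.5 = 11.5 mm^2
TS = force / area = 109.5 / 11.5 = 9.52 MPa

9.52 MPa


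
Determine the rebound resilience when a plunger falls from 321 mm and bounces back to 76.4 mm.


Resilience = h_rebound / h_drop * 100
= 76.4 / 321 * 100
= 23.8%

23.8%


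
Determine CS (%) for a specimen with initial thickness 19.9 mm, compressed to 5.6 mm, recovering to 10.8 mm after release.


CS = (t0 - recovered) / (t0 - ts) * 100
= (19.9 - 10.8) / (19.9 - 5.6) * 100
= 9.1 / 14.3 * 100
= 63.6%

63.6%


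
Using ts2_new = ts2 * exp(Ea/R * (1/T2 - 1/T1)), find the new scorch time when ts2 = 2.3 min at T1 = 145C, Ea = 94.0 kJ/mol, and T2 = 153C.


Convert temperatures: T1 = 145 + 273.15 = 418.15 K, T2 = 153 + 273.15 = 426.15 K
ts2_new = 2.3 * exp(94000 / 8.314 * (1/426.15 - 1/418.15))
1/T2 - 1/T1 = -4.4895e-05
ts2_new = 1.38 min

1.38 min


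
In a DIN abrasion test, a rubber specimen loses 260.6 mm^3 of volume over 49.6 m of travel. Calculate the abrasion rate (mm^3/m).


Rate = volume_loss / distance
= 260.6 / 49.6
= 5.254 mm^3/m

5.254 mm^3/m


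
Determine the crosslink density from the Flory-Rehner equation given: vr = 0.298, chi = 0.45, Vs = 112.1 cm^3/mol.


ln(1 - vr) = ln(1 - 0.298) = -0.3538
Numerator = -((-0.3538) + 0.298 + 0.45 * 0.298^2) = 0.0159
Denominator = 112.1 * (0.298^(1/3) - 0.298/2) = 58.1734
nu = 0.0159 / 58.1734 = 2.7263e-04 mol/cm^3

2.7263e-04 mol/cm^3


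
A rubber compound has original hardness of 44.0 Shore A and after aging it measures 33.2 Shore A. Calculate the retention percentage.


Retention = aged / original * 100
= 33.2 / 44.0 * 100
= 75.5%

75.5%


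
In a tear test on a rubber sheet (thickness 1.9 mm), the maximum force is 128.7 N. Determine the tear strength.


Tear strength = force / thickness
= 128.7 / 1.9
= 67.74 N/mm

67.74 N/mm


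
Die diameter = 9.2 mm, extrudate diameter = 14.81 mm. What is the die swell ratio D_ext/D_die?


Die swell ratio = D_extrudate / D_die
= 14.81 / 9.2
= 1.61

Die swell = 1.61


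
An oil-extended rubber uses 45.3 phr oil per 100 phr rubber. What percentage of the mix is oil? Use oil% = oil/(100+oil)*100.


Oil % = oil / (100 + oil) * 100
= 45.3 / (100 + 45.3) * 100
= 45.3 / 145.3 * 100
= 31.18%

31.18%


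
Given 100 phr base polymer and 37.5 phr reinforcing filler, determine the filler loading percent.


Filler % = filler / (rubber + filler) * 100
= 37.5 / (100 + 37.5) * 100
= 37.5 / 137.5 * 100
= 27.27%

27.27%


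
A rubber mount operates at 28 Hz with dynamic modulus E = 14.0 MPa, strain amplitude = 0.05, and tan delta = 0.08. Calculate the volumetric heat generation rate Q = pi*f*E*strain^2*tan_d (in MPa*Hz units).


Q = pi * f * E * strain^2 * tan_d
= pi * 28 * 14.0 * 0.05^2 * 0.08
= pi * 28 * 14.0 * 0.0025 * 0.08
= 0.2463

Q = 0.2463


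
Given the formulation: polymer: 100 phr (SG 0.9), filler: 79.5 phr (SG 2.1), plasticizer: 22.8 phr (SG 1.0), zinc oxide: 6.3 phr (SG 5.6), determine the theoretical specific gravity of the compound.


Sum of weights = 208.6
Volume contributions:
  polymer: 100/0.9 = 111.1111
  filler: 79.5/2.1 = 37.8571
  plasticizer: 22.8/1.0 = 22.8000
  zinc oxide: 6.3/5.6 = 1.1250
Sum of volumes = 172.8933
SG = 208.6 / 172.8933 = 1.207

SG = 1.207


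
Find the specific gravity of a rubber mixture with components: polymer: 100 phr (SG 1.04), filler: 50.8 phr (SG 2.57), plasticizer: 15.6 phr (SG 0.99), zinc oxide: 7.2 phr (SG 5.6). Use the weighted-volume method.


Sum of weights = 173.6
Volume contributions:
  polymer: 100/1.04 = 96.1538
  filler: 50.8/2.57 = 19.7665
  plasticizer: 15.6/0.99 = 15.7576
  zinc oxide: 7.2/5.6 = 1.2857
Sum of volumes = 132.9637
SG = 173.6 / 132.9637 = 1.306

SG = 1.306


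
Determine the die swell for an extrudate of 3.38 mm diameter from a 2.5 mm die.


Die swell ratio = D_extrudate / D_die
= 3.38 / 2.5
= 1.352

Die swell = 1.352


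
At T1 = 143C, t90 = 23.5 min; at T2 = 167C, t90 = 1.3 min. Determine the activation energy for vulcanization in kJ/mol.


T1 = 416.15 K, T2 = 440.15 K
1/T1 - 1/T2 = 1.3103e-04
ln(t1/t2) = ln(23.5/1.3) = 2.8946
Ea = 8.314 * 2.8946 / 1.3103e-04 = 183672.1739 J/mol
Ea = 183.67 kJ/mol

183.67 kJ/mol


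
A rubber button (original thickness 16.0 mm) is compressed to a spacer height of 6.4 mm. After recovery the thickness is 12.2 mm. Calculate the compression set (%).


CS = (t0 - recovered) / (t0 - ts) * 100
= (16.0 - 12.2) / (16.0 - 6.4) * 100
= 3.8 / 9.6 * 100
= 39.6%

39.6%


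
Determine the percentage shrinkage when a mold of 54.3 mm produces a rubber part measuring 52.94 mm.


Shrinkage = (mold - part) / mold * 100
= (54.3 - 52.94) / 54.3 * 100
= 1.36 / 54.3 * 100
= 2.5%

2.5%


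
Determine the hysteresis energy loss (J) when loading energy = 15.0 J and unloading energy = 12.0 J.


Hysteresis loss = loading - unloading
= 15.0 - 12.0
= 3.0 J

3.0 J


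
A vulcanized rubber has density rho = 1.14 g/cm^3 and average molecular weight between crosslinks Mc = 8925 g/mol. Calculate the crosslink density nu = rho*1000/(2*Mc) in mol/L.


nu = rho * 1000 / (2 * Mc)
nu = 1.14 * 1000 / (2 * 8925)
nu = 1140.0 / 17850
nu = 0.0639 mol/L

0.0639 mol/L


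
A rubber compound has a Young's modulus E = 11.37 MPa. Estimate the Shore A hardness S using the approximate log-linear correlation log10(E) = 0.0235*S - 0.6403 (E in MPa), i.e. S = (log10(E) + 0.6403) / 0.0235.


log10(E) = 0.0235*S - 0.6403  =>  S = (log10(E) + 0.6403) / 0.0235
log10(11.37) = 1.055760
S = (1.055760 + 0.6403) / 0.0235 = 1.696060 / 0.0235
S = 72.2

Shore A = 72.2


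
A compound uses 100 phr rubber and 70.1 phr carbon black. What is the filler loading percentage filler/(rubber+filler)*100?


Filler % = filler / (rubber + filler) * 100
= 70.1 / (100 + 70.1) * 100
= 70.1 / 170.1 * 100
= 41.21%

41.21%


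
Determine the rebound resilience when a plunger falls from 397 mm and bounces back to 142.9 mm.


Resilience = h_rebound / h_drop * 100
= 142.9 / 397 * 100
= 36.0%

36.0%


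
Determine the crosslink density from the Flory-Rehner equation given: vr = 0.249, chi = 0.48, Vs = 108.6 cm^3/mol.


ln(1 - vr) = ln(1 - 0.249) = -0.2863
Numerator = -((-0.2863) + 0.249 + 0.48 * 0.249^2) = 0.0076
Denominator = 108.6 * (0.249^(1/3) - 0.249/2) = 54.8017
nu = 0.0076 / 54.8017 = 1.3848e-04 mol/cm^3

1.3848e-04 mol/cm^3


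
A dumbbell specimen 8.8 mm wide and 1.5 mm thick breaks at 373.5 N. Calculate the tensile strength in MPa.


Area = width * thickness = 8.8 * 1.5 = 13.2 mm^2
TS = force / area = 373.5 / 13.2 = 28.3 MPa

28.3 MPa


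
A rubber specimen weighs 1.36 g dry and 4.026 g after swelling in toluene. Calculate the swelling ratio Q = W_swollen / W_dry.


Q = W_swollen / W_dry
Q = 4.026 / 1.36
Q = 2.96

Q = 2.96


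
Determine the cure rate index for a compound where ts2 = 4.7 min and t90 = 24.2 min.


CRI = 100 / (t90 - ts2)
= 100 / (24.2 - 4.7)
= 100 / 19.5
= 5.13 min^-1

5.13 min^-1


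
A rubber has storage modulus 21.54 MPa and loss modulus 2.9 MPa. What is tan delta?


tan delta = E'' / E'
= 2.9 / 21.54
= 0.1346

tan delta = 0.1346


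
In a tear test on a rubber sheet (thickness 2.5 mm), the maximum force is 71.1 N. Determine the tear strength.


Tear strength = force / thickness
= 71.1 / 2.5
= 28.44 N/mm

28.44 N/mm


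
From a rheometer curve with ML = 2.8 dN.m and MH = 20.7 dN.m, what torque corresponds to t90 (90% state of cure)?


M90 = ML + 0.9 * (MH - ML)
M90 = 2.8 + 0.9 * (20.7 - 2.8)
M90 = 2.8 + 0.9 * 17.9
M90 = 18.91 dN.m

18.91 dN.m


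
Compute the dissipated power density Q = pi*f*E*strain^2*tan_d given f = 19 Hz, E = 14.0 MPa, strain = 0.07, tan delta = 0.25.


Q = pi * f * E * strain^2 * tan_d
= pi * 19 * 14.0 * 0.07^2 * 0.25
= pi * 19 * 14.0 * 0.0049 * 0.25
= 1.0237

Q = 1.0237


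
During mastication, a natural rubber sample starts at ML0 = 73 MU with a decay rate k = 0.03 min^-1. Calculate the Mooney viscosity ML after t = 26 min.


ML = ML0 * exp(-k * t)
ML = 73 * exp(-0.03 * 26)
ML = 73 * 0.4584
ML = 33.46 MU

33.46 MU


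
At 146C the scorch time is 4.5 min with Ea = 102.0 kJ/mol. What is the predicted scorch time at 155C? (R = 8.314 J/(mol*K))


Convert temperatures: T1 = 146 + 273.15 = 419.15 K, T2 = 155 + 273.15 = 428.15 K
ts2_new = 4.5 * exp(102000 / 8.314 * (1/428.15 - 1/419.15))
1/T2 - 1/T1 = -5.0151e-05
ts2_new = 2.43 min

2.43 min


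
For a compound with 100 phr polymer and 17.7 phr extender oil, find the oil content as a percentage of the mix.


Oil % = oil / (100 + oil) * 100
= 17.7 / (100 + 17.7) * 100
= 17.7 / 117.7 * 100
= 15.04%

15.04%


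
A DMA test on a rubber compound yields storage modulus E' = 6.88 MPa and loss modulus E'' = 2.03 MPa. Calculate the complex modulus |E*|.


|E*| = sqrt(E'^2 + E''^2)
= sqrt(6.88^2 + 2.03^2)
= sqrt(47.3344 + 4.1209)
= 7.173 MPa

7.173 MPa


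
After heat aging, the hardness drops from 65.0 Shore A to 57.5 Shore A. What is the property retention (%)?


Retention = aged / original * 100
= 57.5 / 65.0 * 100
= 88.5%

88.5%


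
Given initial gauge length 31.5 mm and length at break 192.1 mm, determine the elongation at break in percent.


Elongation = (Lf - L0) / L0 * 100
= (192.1 - 31.5) / 31.5 * 100
= 160.6 / 31.5 * 100
= 509.8%

509.8%


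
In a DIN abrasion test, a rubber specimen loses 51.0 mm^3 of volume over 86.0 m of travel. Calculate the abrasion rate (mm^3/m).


Rate = volume_loss / distance
= 51.0 / 86.0
= 0.593 mm^3/m

0.593 mm^3/m


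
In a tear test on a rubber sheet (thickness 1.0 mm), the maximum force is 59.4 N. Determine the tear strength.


Tear strength = force / thickness
= 59.4 / 1.0
= 59.4 N/mm

59.4 N/mm


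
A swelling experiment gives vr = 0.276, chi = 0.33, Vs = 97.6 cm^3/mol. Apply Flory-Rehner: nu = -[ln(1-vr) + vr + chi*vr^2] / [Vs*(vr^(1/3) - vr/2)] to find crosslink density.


ln(1 - vr) = ln(1 - 0.276) = -0.3230
Numerator = -((-0.3230) + 0.276 + 0.33 * 0.276^2) = 0.0218
Denominator = 97.6 * (0.276^(1/3) - 0.276/2) = 50.0769
nu = 0.0218 / 50.0769 = 4.3585e-04 mol/cm^3

4.3585e-04 mol/cm^3


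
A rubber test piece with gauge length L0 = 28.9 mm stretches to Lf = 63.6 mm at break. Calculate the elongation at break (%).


Elongation = (Lf - L0) / L0 * 100
= (63.6 - 28.9) / 28.9 * 100
= 34.7 / 28.9 * 100
= 120.1%

120.1%


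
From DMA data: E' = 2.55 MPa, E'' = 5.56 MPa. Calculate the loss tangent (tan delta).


tan delta = E'' / E'
= 5.56 / 2.55
= 2.1804

tan delta = 2.1804


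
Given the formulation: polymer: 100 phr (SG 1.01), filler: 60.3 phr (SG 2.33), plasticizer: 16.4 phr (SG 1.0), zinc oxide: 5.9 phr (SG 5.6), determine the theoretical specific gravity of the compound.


Sum of weights = 182.6
Volume contributions:
  polymer: 100/1.01 = 99.0099
  filler: 60.3/2.33 = 25.8798
  plasticizer: 16.4/1.0 = 16.4000
  zinc oxide: 5.9/5.6 = 1.0536
Sum of volumes = 142.3433
SG = 182.6 / 142.3433 = 1.283

SG = 1.283


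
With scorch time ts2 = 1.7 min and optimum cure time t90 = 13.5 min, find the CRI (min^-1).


CRI = 100 / (t90 - ts2)
= 100 / (13.5 - 1.7)
= 100 / 11.8
= 8.47 min^-1

8.47 min^-1


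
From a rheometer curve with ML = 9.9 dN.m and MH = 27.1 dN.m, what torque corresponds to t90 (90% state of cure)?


M90 = ML + 0.9 * (MH - ML)
M90 = 9.9 + 0.9 * (27.1 - 9.9)
M90 = 9.9 + 0.9 * 17.2
M90 = 25.38 dN.m

25.38 dN.m


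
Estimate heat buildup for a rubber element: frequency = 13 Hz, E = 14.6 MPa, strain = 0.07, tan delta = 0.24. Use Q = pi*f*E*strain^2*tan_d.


Q = pi * f * E * strain^2 * tan_d
= pi * 13 * 14.6 * 0.07^2 * 0.24
= pi * 13 * 14.6 * 0.0049 * 0.24
= 0.7012

Q = 0.7012


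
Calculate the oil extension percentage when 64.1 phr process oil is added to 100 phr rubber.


Oil % = oil / (100 + oil) * 100
= 64.1 / (100 + 64.1) * 100
= 64.1 / 164.1 * 100
= 39.06%

39.06%


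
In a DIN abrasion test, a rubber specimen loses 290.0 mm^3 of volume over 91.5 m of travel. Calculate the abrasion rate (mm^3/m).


Rate = volume_loss / distance
= 290.0 / 91.5
= 3.169 mm^3/m

3.169 mm^3/m


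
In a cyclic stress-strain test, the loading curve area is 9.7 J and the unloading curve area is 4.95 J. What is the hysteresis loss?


Hysteresis loss = loading - unloading
= 9.7 - 4.95
= 4.75 J

4.75 J


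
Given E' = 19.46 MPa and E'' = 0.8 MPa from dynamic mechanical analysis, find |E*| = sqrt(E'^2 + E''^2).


|E*| = sqrt(E'^2 + E''^2)
= sqrt(19.46^2 + 0.8^2)
= sqrt(378.6916 + 0.6400)
= 19.476 MPa

19.476 MPa


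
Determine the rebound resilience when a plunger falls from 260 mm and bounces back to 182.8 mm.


Resilience = h_rebound / h_drop * 100
= 182.8 / 260 * 100
= 70.3%

70.3%


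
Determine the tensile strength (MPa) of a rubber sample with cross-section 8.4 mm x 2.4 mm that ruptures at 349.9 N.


Area = width * thickness = 8.4 * 2.4 = 20.16 mm^2
TS = force / area = 349.9 / 20.16 = 17.36 MPa

17.36 MPa


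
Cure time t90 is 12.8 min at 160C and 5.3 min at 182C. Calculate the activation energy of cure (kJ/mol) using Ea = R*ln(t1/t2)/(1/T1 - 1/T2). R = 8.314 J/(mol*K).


T1 = 433.15 K, T2 = 455.15 K
1/T1 - 1/T2 = 1.1159e-04
ln(t1/t2) = ln(12.8/5.3) = 0.8817
Ea = 8.314 * 0.8817 / 1.1159e-04 = 65693.1271 J/mol
Ea = 65.69 kJ/mol

65.69 kJ/mol


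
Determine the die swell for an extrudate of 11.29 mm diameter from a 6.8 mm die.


Die swell ratio = D_extrudate / D_die
= 11.29 / 6.8
= 1.66

Die swell = 1.66


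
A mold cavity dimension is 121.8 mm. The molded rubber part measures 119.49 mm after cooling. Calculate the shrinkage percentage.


Shrinkage = (mold - part) / mold * 100
= (121.8 - 119.49) / 121.8 * 100
= 2.31 / 121.8 * 100
= 1.9%

1.9%


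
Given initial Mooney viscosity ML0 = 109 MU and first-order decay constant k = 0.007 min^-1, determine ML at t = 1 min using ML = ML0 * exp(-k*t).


ML = ML0 * exp(-k * t)
ML = 109 * exp(-0.007 * 1)
ML = 109 * 0.9930
ML = 108.24 MU

108.24 MU


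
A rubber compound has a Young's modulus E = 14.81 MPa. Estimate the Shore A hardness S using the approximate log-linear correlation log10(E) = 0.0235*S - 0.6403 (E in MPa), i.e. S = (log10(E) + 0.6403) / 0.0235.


log10(E) = 0.0235*S - 0.6403  =>  S = (log10(E) + 0.6403) / 0.0235
log10(14.81) = 1.170555
S = (1.170555 + 0.6403) / 0.0235 = 1.810855 / 0.0235
S = 77.1

Shore A = 77.1


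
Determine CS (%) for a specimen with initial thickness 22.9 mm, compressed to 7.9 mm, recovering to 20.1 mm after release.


CS = (t0 - recovered) / (t0 - ts) * 100
= (22.9 - 20.1) / (22.9 - 7.9) * 100
= 2.8 / 15.0 * 100
= 18.7%

18.7%


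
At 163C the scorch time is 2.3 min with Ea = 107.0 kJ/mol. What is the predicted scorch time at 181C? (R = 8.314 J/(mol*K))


Convert temperatures: T1 = 163 + 273.15 = 436.15 K, T2 = 181 + 273.15 = 454.15 K
ts2_new = 2.3 * exp(107000 / 8.314 * (1/454.15 - 1/436.15))
1/T2 - 1/T1 = -9.0874e-05
ts2_new = 0.71 min

0.71 min


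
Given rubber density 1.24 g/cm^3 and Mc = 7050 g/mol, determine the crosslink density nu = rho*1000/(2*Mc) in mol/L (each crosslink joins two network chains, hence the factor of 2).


nu = rho * 1000 / (2 * Mc)
nu = 1.24 * 1000 / (2 * 7050)
nu = 1240.0 / 14100
nu = 0.0879 mol/L

0.0879 mol/L


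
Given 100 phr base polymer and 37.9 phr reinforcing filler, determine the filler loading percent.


Filler % = filler / (rubber + filler) * 100
= 37.9 / (100 + 37.9) * 100
= 37.9 / 137.9 * 100
= 27.48%

27.48%


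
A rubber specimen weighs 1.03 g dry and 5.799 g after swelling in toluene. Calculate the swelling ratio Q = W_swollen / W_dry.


Q = W_swollen / W_dry
Q = 5.799 / 1.03
Q = 5.63

Q = 5.63


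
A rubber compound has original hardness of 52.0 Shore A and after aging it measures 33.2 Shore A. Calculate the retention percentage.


Retention = aged / original * 100
= 33.2 / 52.0 * 100
= 63.8%

63.8%


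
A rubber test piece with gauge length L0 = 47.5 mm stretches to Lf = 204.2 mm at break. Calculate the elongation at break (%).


Elongation = (Lf - L0) / L0 * 100
= (204.2 - 47.5) / 47.5 * 100
= 156.7 / 47.5 * 100
= 329.9%

329.9%


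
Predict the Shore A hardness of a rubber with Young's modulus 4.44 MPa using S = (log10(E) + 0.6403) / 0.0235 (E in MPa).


log10(E) = 0.0235*S - 0.6403  =>  S = (log10(E) + 0.6403) / 0.0235
log10(4.44) = 0.647383
S = (0.647383 + 0.6403) / 0.0235 = 1.287683 / 0.0235
S = 54.8

Shore A = 54.8


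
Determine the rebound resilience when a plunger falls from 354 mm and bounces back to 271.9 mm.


Resilience = h_rebound / h_drop * 100
= 271.9 / 354 * 100
= 76.8%

76.8%


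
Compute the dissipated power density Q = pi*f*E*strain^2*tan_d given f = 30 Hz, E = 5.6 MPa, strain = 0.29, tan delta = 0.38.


Q = pi * f * E * strain^2 * tan_d
= pi * 30 * 5.6 * 0.29^2 * 0.38
= pi * 30 * 5.6 * 0.0841 * 0.38
= 16.8670

Q = 16.8670


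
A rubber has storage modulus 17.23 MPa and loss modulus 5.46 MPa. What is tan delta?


tan delta = E'' / E'
= 5.46 / 17.23
= 0.3169

tan delta = 0.3169


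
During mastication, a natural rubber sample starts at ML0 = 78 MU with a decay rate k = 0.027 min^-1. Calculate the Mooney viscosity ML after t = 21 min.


ML = ML0 * exp(-k * t)
ML = 78 * exp(-0.027 * 21)
ML = 78 * 0.5672
ML = 44.24 MU

44.24 MU


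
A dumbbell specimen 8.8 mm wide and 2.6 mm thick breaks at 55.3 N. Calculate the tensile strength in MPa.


Area = width * thickness = 8.8 * 2.6 = 22.88 mm^2
TS = force / area = 55.3 / 22.88 = 2.42 MPa

2.42 MPa


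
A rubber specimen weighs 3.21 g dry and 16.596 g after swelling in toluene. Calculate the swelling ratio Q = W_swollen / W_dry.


Q = W_swollen / W_dry
Q = 16.596 / 3.21
Q = 5.17

Q = 5.17


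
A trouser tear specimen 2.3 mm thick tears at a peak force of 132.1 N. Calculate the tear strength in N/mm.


Tear strength = force / thickness
= 132.1 / 2.3
= 57.43 N/mm

57.43 N/mm


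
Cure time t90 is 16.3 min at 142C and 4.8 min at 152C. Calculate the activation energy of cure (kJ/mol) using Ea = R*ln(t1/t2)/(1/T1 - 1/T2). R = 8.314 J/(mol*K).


T1 = 415.15 K, T2 = 425.15 K
1/T1 - 1/T2 = 5.6657e-05
ln(t1/t2) = ln(16.3/4.8) = 1.2225
Ea = 8.314 * 1.2225 / 5.6657e-05 = 179400.4748 J/mol
Ea = 179.4 kJ/mol

179.4 kJ/mol


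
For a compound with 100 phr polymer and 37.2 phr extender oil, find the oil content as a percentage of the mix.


Oil % = oil / (100 + oil) * 100
= 37.2 / (100 + 37.2) * 100
= 37.2 / 137.2 * 100
= 27.11%

27.11%


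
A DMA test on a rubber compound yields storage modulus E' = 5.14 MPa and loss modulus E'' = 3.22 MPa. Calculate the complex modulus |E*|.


|E*| = sqrt(E'^2 + E''^2)
= sqrt(5.14^2 + 3.22^2)
= sqrt(26.4196 + 10.3684)
= 6.065 MPa

6.065 MPa


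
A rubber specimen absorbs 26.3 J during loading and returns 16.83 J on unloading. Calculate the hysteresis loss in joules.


Hysteresis loss = loading - unloading
= 26.3 - 16.83
= 9.47 J

9.47 J


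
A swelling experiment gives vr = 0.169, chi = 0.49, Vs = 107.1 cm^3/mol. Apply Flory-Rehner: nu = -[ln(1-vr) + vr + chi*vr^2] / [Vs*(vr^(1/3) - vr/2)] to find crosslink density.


ln(1 - vr) = ln(1 - 0.169) = -0.1851
Numerator = -((-0.1851) + 0.169 + 0.49 * 0.169^2) = 0.0021
Denominator = 107.1 * (0.169^(1/3) - 0.169/2) = 50.1632
nu = 0.0021 / 50.1632 = 4.2473e-05 mol/cm^3

4.2473e-05 mol/cm^3


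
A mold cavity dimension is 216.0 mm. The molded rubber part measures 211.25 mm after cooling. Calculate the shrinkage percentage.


Shrinkage = (mold - part) / mold * 100
= (216.0 - 211.25) / 216.0 * 100
= 4.75 / 216.0 * 100
= 2.2%

2.2%


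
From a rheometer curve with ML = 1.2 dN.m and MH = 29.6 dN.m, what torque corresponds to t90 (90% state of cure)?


M90 = ML + 0.9 * (MH - ML)
M90 = 1.2 + 0.9 * (29.6 - 1.2)
M90 = 1.2 + 0.9 * 28.4
M90 = 26.76 dN.m

26.76 dN.m


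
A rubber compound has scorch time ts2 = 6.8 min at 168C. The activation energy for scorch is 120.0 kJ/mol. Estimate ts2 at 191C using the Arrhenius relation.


Convert temperatures: T1 = 168 + 273.15 = 441.15 K, T2 = 191 + 273.15 = 464.15 K
ts2_new = 6.8 * exp(120000 / 8.314 * (1/464.15 - 1/441.15))
1/T2 - 1/T1 = -1.1233e-04
ts2_new = 1.34 min

1.34 min


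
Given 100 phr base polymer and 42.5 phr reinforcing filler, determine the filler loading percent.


Filler % = filler / (rubber + filler) * 100
= 42.5 / (100 + 42.5) * 100
= 42.5 / 142.5 * 100
= 29.82%

29.82%


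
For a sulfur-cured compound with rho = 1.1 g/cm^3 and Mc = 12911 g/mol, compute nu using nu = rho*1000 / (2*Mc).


nu = rho * 1000 / (2 * Mc)
nu = 1.1 * 1000 / (2 * 12911)
nu = 1100.0 / 25822
nu = 0.0426 mol/L

0.0426 mol/L


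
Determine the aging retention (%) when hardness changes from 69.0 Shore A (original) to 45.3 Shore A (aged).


Retention = aged / original * 100
= 45.3 / 69.0 * 100
= 65.7%

65.7%


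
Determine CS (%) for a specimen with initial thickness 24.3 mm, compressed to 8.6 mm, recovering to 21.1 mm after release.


CS = (t0 - recovered) / (t0 - ts) * 100
= (24.3 - 21.1) / (24.3 - 8.6) * 100
= 3.2 / 15.7 * 100
= 20.4%

20.4%


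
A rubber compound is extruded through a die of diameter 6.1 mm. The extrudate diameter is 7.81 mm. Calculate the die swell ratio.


Die swell ratio = D_extrudate / D_die
= 7.81 / 6.1
= 1.28

Die swell = 1.28


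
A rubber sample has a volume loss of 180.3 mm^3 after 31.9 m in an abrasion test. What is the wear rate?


Rate = volume_loss / distance
= 180.3 / 31.9
= 5.652 mm^3/m

5.652 mm^3/m


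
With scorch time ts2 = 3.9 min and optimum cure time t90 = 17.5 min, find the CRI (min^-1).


CRI = 100 / (t90 - ts2)
= 100 / (17.5 - 3.9)
= 100 / 13.6
= 7.35 min^-1

7.35 min^-1


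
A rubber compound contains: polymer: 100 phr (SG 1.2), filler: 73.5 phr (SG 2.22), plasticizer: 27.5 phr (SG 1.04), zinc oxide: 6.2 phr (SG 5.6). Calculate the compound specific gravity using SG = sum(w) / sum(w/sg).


Sum of weights = 207.2
Volume contributions:
  polymer: 100/1.2 = 83.3333
  filler: 73.5/2.22 = 33.1081
  plasticizer: 27.5/1.04 = 26.4423
  zinc oxide: 6.2/5.6 = 1.1071
Sum of volumes = 143.9909
SG = 207.2 / 143.9909 = 1.439

SG = 1.439


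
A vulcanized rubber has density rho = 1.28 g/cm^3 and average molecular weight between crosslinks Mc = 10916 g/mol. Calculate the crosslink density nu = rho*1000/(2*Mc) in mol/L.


nu = rho * 1000 / (2 * Mc)
nu = 1.28 * 1000 / (2 * 10916)
nu = 1280.0 / 21832
nu = 0.0586 mol/L

0.0586 mol/L


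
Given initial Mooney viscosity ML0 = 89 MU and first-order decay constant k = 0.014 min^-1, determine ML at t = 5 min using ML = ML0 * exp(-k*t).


ML = ML0 * exp(-k * t)
ML = 89 * exp(-0.014 * 5)
ML = 89 * 0.9324
ML = 82.98 MU

82.98 MU


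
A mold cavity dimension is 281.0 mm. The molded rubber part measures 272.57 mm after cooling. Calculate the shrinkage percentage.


Shrinkage = (mold - part) / mold * 100
= (281.0 - 272.57) / 281.0 * 100
= 8.43 / 281.0 * 100
= 3.0%

3.0%


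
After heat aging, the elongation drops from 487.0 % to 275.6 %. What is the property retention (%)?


Retention = aged / original * 100
= 275.6 / 487.0 * 100
= 56.6%

56.6%


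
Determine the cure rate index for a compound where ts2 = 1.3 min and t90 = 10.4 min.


CRI = 100 / (t90 - ts2)
= 100 / (10.4 - 1.3)
= 100 / 9.1
= 10.99 min^-1

10.99 min^-1


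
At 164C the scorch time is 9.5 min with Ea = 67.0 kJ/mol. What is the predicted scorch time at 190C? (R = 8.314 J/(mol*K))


Convert temperatures: T1 = 164 + 273.15 = 437.15 K, T2 = 190 + 273.15 = 463.15 K
ts2_new = 9.5 * exp(67000 / 8.314 * (1/463.15 - 1/437.15))
1/T2 - 1/T1 = -1.2842e-04
ts2_new = 3.38 min

3.38 min


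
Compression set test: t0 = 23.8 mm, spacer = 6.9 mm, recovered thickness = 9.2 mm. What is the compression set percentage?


CS = (t0 - recovered) / (t0 - ts) * 100
= (23.8 - 9.2) / (23.8 - 6.9) * 100
= 14.6 / 16.9 * 100
= 86.4%

86.4%


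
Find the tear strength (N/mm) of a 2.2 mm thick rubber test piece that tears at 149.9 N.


Tear strength = force / thickness
= 149.9 / 2.2
= 68.14 N/mm

68.14 N/mm


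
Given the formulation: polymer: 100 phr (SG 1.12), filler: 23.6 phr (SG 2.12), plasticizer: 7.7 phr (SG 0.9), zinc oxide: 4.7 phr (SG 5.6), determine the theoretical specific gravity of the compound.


Sum of weights = 136.0
Volume contributions:
  polymer: 100/1.12 = 89.2857
  filler: 23.6/2.12 = 11.1321
  plasticizer: 7.7/0.9 = 8.5556
  zinc oxide: 4.7/5.6 = 0.8393
Sum of volumes = 109.8126
SG = 136.0 / 109.8126 = 1.238

SG = 1.238


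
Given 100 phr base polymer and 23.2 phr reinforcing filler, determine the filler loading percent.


Filler % = filler / (rubber + filler) * 100
= 23.2 / (100 + 23.2) * 100
= 23.2 / 123.2 * 100
= 18.83%

18.83%


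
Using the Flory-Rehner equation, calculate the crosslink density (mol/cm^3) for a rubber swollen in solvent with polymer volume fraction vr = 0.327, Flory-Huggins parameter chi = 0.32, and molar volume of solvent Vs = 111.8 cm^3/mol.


ln(1 - vr) = ln(1 - 0.327) = -0.3960
Numerator = -((-0.3960) + 0.327 + 0.32 * 0.327^2) = 0.0348
Denominator = 111.8 * (0.327^(1/3) - 0.327/2) = 58.7444
nu = 0.0348 / 58.7444 = 5.9227e-04 mol/cm^3

5.9227e-04 mol/cm^3


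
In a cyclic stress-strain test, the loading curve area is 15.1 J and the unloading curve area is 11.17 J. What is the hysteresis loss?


Hysteresis loss = loading - unloading
= 15.1 - 11.17
= 3.93 J

3.93 J


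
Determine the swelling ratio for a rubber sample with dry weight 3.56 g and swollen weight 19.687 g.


Q = W_swollen / W_dry
Q = 19.687 / 3.56
Q = 5.53

Q = 5.53


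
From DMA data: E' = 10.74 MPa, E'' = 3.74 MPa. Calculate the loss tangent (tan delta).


tan delta = E'' / E'
= 3.74 / 10.74
= 0.3482

tan delta = 0.3482


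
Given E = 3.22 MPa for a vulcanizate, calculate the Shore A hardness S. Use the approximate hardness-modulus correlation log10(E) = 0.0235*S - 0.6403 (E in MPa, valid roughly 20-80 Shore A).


log10(E) = 0.0235*S - 0.6403  =>  S = (log10(E) + 0.6403) / 0.0235
log10(3.22) = 0.507856
S = (0.507856 + 0.6403) / 0.0235 = 1.148156 / 0.0235
S = 48.9

Shore A = 48.9


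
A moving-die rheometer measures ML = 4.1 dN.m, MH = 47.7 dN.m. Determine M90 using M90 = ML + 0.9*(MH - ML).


M90 = ML + 0.9 * (MH - ML)
M90 = 4.1 + 0.9 * (47.7 - 4.1)
M90 = 4.1 + 0.9 * 43.6
M90 = 43.34 dN.m

43.34 dN.m


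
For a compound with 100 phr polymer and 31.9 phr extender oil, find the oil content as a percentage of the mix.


Oil % = oil / (100 + oil) * 100
= 31.9 / (100 + 31.9) * 100
= 31.9 / 131.9 * 100
= 24.18%

24.18%


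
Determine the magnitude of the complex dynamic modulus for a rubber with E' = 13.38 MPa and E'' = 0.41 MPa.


|E*| = sqrt(E'^2 + E''^2)
= sqrt(13.38^2 + 0.41^2)
= sqrt(179.0244 + 0.1681)
= 13.386 MPa

13.386 MPa


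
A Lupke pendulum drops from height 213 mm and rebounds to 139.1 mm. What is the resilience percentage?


Resilience = h_rebound / h_drop * 100
= 139.1 / 213 * 100
= 65.3%

65.3%


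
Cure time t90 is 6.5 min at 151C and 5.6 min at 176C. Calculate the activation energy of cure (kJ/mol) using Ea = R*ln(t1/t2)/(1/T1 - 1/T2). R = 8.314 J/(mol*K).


T1 = 424.15 K, T2 = 449.15 K
1/T1 - 1/T2 = 1.3123e-04
ln(t1/t2) = ln(6.5/5.6) = 0.1490
Ea = 8.314 * 0.1490 / 1.3123e-04 = 9442.1489 J/mol
Ea = 9.44 kJ/mol

9.44 kJ/mol


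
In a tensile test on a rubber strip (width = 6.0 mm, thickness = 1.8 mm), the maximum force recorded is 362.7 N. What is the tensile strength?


Area = width * thickness = 6.0 * 1.8 = 10.8 mm^2
TS = force / area = 362.7 / 10.8 = 33.58 MPa

33.58 MPa


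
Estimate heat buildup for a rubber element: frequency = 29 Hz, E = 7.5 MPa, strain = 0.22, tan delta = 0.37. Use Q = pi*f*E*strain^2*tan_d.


Q = pi * f * E * strain^2 * tan_d
= pi * 29 * 7.5 * 0.22^2 * 0.37
= pi * 29 * 7.5 * 0.0484 * 0.37
= 12.2365

Q = 12.2365


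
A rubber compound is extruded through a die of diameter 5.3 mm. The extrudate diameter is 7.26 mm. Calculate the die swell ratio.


Die swell ratio = D_extrudate / D_die
= 7.26 / 5.3
= 1.37

Die swell = 1.37


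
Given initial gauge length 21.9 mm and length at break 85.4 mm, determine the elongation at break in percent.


Elongation = (Lf - L0) / L0 * 100
= (85.4 - 21.9) / 21.9 * 100
= 63.5 / 21.9 * 100
= 290.0%

290.0%


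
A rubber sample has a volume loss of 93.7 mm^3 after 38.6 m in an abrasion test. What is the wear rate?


Rate = volume_loss / distance
= 93.7 / 38.6
= 2.427 mm^3/m

2.427 mm^3/m


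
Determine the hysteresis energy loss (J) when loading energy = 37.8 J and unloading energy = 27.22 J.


Hysteresis loss = loading - unloading
= 37.8 - 27.22
= 10.58 J

10.58 J


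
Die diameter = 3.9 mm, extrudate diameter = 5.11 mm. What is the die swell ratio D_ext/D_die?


Die swell ratio = D_extrudate / D_die
= 5.11 / 3.9
= 1.31

Die swell = 1.31


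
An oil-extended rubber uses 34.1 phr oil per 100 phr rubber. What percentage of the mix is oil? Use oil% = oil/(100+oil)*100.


Oil % = oil / (100 + oil) * 100
= 34.1 / (100 + 34.1) * 100
= 34.1 / 134.1 * 100
= 25.43%

25.43%


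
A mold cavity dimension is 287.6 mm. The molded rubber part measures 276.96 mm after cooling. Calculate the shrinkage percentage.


Shrinkage = (mold - part) / mold * 100
= (287.6 - 276.96) / 287.6 * 100
= 10.64 / 287.6 * 100
= 3.7%

3.7%


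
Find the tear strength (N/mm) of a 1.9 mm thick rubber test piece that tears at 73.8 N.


Tear strength = force / thickness
= 73.8 / 1.9
= 38.84 N/mm

38.84 N/mm


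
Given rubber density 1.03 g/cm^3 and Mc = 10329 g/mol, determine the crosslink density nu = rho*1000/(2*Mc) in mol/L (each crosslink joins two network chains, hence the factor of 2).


nu = rho * 1000 / (2 * Mc)
nu = 1.03 * 1000 / (2 * 10329)
nu = 1030.0 / 20658
nu = 0.0499 mol/L

0.0499 mol/L


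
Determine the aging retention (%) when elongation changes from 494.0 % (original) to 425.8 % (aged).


Retention = aged / original * 100
= 425.8 / 494.0 * 100
= 86.2%

86.2%


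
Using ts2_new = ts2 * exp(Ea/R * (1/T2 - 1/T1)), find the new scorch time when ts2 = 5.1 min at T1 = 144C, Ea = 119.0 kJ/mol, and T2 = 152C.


Convert temperatures: T1 = 144 + 273.15 = 417.15 K, T2 = 152 + 273.15 = 425.15 K
ts2_new = 5.1 * exp(119000 / 8.314 * (1/425.15 - 1/417.15))
1/T2 - 1/T1 = -4.5108e-05
ts2_new = 2.67 min

2.67 min


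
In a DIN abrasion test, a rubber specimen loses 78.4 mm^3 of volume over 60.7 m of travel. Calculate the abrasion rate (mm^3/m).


Rate = volume_loss / distance
= 78.4 / 60.7
= 1.292 mm^3/m

1.292 mm^3/m


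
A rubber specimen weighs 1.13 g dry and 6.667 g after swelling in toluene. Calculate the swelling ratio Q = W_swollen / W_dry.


Q = W_swollen / W_dry
Q = 6.667 / 1.13
Q = 5.9

Q = 5.9


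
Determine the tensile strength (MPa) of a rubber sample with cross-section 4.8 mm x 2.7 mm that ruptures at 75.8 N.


Area = width * thickness = 4.8 * 2.7 = 12.96 mm^2
TS = force / area = 75.8 / 12.96 = 5.85 MPa

5.85 MPa


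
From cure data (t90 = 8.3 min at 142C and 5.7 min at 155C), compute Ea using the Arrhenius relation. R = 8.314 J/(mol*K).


T1 = 415.15 K, T2 = 428.15 K
1/T1 - 1/T2 = 7.3138e-05
ln(t1/t2) = ln(8.3/5.7) = 0.3758
Ea = 8.314 * 0.3758 / 7.3138e-05 = 42718.1184 J/mol
Ea = 42.72 kJ/mol

42.72 kJ/mol


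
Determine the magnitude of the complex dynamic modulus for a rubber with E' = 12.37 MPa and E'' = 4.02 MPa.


|E*| = sqrt(E'^2 + E''^2)
= sqrt(12.37^2 + 4.02^2)
= sqrt(153.0169 + 16.1604)
= 13.007 MPa

13.007 MPa


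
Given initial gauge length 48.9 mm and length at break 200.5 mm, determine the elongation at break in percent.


Elongation = (Lf - L0) / L0 * 100
= (200.5 - 48.9) / 48.9 * 100
= 151.6 / 48.9 * 100
= 310.0%

310.0%


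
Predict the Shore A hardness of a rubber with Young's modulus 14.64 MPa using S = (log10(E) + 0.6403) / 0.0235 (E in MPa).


log10(E) = 0.0235*S - 0.6403  =>  S = (log10(E) + 0.6403) / 0.0235
log10(14.64) = 1.165541
S = (1.165541 + 0.6403) / 0.0235 = 1.805841 / 0.0235
S = 76.8

Shore A = 76.8
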